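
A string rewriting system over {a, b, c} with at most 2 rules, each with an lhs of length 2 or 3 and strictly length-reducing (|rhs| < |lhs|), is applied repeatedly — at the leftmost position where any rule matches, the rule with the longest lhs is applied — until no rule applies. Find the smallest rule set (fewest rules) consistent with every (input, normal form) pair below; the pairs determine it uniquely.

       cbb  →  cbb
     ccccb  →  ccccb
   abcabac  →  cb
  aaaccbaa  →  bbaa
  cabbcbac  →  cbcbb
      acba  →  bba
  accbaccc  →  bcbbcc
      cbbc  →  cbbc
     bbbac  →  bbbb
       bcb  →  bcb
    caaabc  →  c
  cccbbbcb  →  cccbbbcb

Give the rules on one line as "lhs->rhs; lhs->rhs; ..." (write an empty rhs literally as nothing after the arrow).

ab->; ac->b

  | cbb
  | ccccb
  | abcabac => cabac => cac => cb
  | aaaccbaa => aabcbaa => acbaa => bbaa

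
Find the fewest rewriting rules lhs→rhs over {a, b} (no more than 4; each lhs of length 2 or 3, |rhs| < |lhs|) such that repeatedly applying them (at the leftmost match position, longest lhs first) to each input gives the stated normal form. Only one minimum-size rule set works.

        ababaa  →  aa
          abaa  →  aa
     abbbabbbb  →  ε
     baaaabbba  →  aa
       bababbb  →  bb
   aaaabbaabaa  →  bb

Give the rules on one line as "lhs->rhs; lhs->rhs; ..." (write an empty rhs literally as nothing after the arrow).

aaa->b; ab->; bab->; bbb->a

  | ababaa => abaa => aa
  | abaa => aa
  | abbbabbbb => bbabbbb => bbbb => ab => ε
  | baaaabbba => bbabbba => bbba => aa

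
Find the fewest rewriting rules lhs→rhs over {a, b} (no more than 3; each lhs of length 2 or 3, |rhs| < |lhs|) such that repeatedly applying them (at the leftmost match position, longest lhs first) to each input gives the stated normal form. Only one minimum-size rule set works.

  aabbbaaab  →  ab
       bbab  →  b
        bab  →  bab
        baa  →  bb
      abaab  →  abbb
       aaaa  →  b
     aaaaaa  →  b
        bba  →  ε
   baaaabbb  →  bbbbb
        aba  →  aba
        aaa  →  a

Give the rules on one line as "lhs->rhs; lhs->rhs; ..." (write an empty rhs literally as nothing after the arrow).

aa->b; aaa->a; bba->

  | aabbbaaab => bbbbaaab => bbaab => ab
  | bbab => b
  | bab
  | baa => bb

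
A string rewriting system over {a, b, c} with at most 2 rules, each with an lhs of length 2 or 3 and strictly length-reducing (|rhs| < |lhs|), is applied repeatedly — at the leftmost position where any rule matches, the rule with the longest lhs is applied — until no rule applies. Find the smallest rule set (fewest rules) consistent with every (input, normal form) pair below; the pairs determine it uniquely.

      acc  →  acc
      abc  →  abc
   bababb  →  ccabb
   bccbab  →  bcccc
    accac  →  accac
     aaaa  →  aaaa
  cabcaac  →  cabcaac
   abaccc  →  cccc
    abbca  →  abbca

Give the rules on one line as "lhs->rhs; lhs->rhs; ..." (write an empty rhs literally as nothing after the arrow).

aba->c; bab->cc

  | acc
  | abc
  | bababb => ccabb
  | bccbab => bcccc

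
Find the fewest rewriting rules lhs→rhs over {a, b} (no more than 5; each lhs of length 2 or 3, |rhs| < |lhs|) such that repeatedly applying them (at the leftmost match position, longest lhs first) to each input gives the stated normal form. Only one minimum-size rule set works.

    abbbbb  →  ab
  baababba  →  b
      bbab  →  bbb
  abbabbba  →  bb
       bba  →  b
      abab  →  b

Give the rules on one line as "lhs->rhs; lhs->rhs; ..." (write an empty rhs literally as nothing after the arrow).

  | abbbbb => abbbb => abbb => abb => ab
  | baababba => ababba => bba => b
  | bbab => bbb
  | abbabbba => ababbba => bbba => bb

aba->; abb->ab; ba->; bab->bb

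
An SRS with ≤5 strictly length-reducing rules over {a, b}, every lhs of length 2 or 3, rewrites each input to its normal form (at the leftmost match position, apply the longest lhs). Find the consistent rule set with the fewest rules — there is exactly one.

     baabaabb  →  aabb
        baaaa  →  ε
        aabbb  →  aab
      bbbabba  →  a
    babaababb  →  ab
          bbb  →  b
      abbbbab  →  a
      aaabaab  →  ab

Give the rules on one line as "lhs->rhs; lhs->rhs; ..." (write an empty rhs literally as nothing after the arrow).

aaa->; ba->; bab->a; bbb->b

  | baabaabb => abaabb => aabb
  | baaaa => aaa => ε
  | aabbb => aab
  | bbbabba => babba => aba => a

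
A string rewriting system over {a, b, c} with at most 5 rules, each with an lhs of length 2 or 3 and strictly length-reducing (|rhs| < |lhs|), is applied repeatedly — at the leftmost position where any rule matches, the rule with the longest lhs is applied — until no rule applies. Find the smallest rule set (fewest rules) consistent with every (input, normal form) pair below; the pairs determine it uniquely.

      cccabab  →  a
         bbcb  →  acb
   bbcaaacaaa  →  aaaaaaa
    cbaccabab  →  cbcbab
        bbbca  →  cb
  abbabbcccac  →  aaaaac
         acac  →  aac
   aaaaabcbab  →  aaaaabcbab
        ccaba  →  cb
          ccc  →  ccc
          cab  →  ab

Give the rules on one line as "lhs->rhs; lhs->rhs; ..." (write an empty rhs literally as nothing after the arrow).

aba->cb; baa->bc; bb->a; ca->a

  | cccabab => ccabab => cabab => abab => cbb => ca => a
  | bbcb => acb
  | bbcaaacaaa => acaaacaaa => aaaacaaa => aaaaaaa
  | cbaccabab => cbacabab => cbaabab => cbcbab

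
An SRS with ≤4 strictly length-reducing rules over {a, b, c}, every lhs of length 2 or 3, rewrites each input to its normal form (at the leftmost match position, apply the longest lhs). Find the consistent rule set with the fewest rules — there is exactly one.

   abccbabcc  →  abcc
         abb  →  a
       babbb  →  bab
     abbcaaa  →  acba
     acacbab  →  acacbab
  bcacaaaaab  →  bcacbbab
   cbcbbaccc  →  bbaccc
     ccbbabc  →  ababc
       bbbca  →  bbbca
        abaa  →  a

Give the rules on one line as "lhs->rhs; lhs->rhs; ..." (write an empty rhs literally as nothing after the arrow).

  | abccbabcc => abaabcc => abbbcc => abcc
  | abb => a
  | babbb => bab
  | abbcaaa => acaaa => acba

aa->b; abb->a; cbc->; ccb->a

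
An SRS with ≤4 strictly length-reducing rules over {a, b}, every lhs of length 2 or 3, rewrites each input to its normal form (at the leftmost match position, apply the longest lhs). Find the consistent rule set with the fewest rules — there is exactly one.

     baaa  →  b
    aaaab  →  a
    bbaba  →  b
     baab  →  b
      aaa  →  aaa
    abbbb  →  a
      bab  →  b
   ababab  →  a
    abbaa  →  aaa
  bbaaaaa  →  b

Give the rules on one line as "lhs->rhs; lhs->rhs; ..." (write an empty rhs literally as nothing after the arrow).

  | baaa => baa => ba => b
  | aaaab => aaab => aab => ab => a
  | bbaba => baba => bba => ba => b
  | baab => bab => bb => b

aab->ab; ab->a; ba->b; bb->b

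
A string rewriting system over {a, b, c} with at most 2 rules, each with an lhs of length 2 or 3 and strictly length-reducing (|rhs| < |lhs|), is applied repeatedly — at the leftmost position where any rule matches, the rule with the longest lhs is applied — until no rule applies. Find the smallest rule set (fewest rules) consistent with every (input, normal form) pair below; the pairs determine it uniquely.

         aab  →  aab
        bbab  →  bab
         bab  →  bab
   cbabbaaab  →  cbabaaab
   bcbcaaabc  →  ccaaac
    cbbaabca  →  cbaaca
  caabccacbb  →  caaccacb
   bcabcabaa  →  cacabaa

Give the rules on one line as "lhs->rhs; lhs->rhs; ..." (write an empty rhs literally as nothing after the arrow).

bb->b; bc->c

  | aab
  | bbab => bab
  | bab
  | cbabbaaab => cbabaaab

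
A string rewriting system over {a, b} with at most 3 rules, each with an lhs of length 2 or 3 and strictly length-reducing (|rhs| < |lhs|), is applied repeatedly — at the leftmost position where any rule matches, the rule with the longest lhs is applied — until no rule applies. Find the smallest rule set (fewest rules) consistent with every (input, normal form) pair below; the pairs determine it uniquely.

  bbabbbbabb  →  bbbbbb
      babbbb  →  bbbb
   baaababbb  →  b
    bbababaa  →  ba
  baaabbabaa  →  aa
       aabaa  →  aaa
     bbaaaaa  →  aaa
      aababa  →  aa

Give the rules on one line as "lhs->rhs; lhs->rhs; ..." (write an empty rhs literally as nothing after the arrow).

  | bbabbbbabb => bbbbbabb => bbbbbb
  | babbbb => bbbb
  | baaababbb => aababbb => aabbb => abb => b
  | bbababaa => bbabaa => bbaa => ba

ab->; baa->a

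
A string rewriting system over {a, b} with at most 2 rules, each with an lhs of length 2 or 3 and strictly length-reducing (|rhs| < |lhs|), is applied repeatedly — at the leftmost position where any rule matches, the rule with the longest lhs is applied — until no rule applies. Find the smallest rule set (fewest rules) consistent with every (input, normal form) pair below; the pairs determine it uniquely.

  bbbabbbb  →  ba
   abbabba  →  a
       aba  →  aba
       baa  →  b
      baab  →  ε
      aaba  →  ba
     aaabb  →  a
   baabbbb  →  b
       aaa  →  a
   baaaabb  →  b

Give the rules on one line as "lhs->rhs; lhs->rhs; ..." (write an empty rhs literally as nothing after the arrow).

aa->; bb->

  | bbbabbbb => babbbb => babb => ba
  | abbabba => aabba => bba => a
  | aba
  | baa => b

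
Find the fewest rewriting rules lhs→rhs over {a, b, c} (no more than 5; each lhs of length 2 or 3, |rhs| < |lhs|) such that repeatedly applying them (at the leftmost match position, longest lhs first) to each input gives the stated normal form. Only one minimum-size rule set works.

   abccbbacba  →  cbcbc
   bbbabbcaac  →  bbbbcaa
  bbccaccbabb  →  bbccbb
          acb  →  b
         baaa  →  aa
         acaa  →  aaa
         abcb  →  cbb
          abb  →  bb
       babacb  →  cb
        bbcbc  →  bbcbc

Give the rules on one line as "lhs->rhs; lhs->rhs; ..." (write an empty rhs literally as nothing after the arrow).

ab->b; abc->cb; ac->a; ba->

  | abccbbacba => cbcbbacba => cbcbcba => cbcbc
  | bbbabbcaac => bbbbcaac => bbbbcaa
  | bbccaccbabb => bbccacbabb => bbccababb => bbccbabb => bbccbb
  | acb => ab => b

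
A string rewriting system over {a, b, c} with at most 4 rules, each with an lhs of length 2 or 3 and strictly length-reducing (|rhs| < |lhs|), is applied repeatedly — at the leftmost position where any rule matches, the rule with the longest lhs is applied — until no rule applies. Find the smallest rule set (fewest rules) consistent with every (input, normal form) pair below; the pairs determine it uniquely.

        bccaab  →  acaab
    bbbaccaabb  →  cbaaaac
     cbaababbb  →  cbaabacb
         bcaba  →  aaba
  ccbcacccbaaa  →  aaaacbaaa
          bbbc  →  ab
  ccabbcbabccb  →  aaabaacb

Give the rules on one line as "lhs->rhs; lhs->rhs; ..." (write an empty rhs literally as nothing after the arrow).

bb->c; bc->a; cbc->ab; cc->a

  | bccaab => acaab
  | bbbaccaabb => cbaccaabb => cbaaaabb => cbaaaac
  | cbaababbb => cbaabacb
  | bcaba => aaba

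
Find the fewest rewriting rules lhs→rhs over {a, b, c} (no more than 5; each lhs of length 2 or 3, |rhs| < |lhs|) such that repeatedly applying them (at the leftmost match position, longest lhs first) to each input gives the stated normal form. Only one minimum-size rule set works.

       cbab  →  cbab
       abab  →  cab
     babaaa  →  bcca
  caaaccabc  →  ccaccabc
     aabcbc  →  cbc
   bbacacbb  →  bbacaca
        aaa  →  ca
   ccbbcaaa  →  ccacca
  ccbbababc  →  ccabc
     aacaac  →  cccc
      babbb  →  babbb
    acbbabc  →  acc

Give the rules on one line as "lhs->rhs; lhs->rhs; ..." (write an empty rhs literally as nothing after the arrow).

  | cbab
  | abab => cab
  | babaaa => bcaaa => bcca
  | caaaccabc => ccaccabc

aa->c; aab->; aba->ca; cbb->ca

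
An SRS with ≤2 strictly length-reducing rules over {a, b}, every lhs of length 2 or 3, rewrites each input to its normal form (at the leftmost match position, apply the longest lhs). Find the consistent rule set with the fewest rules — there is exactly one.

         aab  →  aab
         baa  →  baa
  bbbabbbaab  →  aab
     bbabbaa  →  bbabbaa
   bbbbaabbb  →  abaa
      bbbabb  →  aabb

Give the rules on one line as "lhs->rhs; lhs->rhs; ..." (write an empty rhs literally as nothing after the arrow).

  | aab
  | baa
  | bbbabbbaab => aabbbaab => aaaaab => aaaab => aaab => aab
  | bbabbaa

aaa->aa; bbb->a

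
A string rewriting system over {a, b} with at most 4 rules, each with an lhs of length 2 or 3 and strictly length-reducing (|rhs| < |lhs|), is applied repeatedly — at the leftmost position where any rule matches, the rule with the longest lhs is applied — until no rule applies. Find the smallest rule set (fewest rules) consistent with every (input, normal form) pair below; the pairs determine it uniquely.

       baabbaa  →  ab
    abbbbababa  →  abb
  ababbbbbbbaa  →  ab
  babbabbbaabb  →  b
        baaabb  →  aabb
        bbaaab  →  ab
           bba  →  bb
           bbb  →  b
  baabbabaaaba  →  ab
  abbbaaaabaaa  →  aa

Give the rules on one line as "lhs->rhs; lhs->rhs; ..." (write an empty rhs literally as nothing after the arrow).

  | baabbaa => abbaa => aba => ab
  | abbbbababa => abbababa => abbbaba => ababa => abba => abb
  | ababbbbbbbaa => abbbbbbbbaa => abbbbbbaa => abbbbaa => abbaa => aba => ab
  | babbabbbaabb => bbbabbbaabb => babbbaabb => bbbbaabb => bbaabb => babb => bbb => b

aaa->a; ba->b; baa->a; bbb->b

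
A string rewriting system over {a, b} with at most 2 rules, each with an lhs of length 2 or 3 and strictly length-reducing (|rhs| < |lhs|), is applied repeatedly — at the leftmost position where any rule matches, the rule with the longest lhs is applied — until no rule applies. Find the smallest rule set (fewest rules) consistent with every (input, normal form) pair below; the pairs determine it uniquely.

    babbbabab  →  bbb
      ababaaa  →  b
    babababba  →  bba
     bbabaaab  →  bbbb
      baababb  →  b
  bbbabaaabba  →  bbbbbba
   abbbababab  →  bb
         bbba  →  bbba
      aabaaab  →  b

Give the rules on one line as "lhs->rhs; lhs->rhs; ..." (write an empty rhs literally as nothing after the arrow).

aaa->b; ab->

  | babbbabab => bbbabab => bbbab => bbb
  | ababaaa => abaaa => aaa => b
  | babababba => bababba => babba => bba
  | bbabaaab => bbaaab => bbbb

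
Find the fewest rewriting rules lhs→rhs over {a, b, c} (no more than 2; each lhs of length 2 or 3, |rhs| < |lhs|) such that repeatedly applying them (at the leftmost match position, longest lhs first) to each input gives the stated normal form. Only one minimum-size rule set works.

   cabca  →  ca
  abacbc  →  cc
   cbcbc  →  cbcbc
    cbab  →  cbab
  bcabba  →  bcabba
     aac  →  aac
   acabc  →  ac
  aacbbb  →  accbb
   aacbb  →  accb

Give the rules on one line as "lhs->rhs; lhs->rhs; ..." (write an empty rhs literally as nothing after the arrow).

abc->; acb->cc

  | cabca => ca
  | abacbc => abccc => cc
  | cbcbc
  | cbab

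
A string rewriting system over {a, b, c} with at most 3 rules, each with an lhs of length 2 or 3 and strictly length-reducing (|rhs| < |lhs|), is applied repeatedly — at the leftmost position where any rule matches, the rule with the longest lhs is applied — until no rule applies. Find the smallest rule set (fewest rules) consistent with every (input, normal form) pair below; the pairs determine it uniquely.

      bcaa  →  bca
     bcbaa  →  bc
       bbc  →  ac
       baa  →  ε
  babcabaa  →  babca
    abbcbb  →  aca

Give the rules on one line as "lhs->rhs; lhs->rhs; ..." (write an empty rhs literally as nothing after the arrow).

  | bcaa => bca
  | bcbaa => bc
  | bbc => ac
  | baa => ε

aa->a; baa->; bb->a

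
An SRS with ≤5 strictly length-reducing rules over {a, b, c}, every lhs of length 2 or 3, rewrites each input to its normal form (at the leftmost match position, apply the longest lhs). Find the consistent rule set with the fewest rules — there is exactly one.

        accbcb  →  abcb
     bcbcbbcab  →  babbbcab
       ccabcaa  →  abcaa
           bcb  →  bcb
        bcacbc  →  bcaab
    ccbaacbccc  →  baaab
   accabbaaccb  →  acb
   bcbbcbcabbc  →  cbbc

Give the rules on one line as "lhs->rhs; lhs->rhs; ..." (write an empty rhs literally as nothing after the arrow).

aca->c; bba->c; cbc->ab; cc->

  | accbcb => abcb
  | bcbcbbcab => babbbcab
  | ccabcaa => abcaa
  | bcb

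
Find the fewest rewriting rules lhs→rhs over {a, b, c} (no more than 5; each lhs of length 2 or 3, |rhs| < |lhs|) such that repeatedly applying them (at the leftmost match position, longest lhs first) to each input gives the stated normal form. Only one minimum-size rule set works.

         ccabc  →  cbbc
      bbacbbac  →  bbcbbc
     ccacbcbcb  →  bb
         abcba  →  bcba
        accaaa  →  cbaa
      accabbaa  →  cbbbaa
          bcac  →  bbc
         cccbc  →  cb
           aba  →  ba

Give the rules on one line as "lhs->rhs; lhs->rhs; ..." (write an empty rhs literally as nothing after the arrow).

ab->b; ac->c; ca->b; cbc->a

  | ccabc => cbbc
  | bbacbbac => bbcbbac => bbcbbc
  | ccacbcbcb => cbcbcbcb => abcbcb => bcbcb => bab => bb
  | abcba => bcba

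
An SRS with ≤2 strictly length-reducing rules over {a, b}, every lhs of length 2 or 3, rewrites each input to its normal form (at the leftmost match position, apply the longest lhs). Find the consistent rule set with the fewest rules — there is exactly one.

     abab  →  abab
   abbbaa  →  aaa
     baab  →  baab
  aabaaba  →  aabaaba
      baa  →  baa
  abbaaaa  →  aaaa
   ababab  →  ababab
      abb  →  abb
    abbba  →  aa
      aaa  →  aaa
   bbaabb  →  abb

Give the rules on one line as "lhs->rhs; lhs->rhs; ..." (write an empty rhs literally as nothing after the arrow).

  | abab
  | abbbaa => aaa
  | baab
  | aabaaba

bba->; bbb->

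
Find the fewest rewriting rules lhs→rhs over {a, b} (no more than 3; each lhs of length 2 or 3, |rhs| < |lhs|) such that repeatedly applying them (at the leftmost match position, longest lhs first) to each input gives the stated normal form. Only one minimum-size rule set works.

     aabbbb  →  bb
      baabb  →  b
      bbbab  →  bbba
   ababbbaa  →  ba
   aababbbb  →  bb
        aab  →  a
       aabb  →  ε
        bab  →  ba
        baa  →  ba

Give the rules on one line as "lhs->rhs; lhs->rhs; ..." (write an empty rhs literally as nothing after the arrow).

aa->a; ab->a; abb->

  | aabbbb => abbbb => bb
  | baabb => babb => b
  | bbbab => bbba
  | ababbbaa => aabbbaa => abbbaa => baa => ba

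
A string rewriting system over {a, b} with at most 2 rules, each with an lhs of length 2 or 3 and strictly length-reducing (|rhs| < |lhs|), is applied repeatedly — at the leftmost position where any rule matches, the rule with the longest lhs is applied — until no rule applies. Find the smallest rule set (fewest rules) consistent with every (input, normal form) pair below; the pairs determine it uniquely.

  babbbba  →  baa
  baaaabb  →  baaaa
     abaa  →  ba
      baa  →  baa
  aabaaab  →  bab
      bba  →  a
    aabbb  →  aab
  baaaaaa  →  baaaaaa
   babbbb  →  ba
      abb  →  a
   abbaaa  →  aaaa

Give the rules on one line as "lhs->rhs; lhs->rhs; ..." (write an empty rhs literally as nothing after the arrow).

aba->b; bb->

  | babbbba => babba => baa
  | baaaabb => baaaa
  | abaa => ba
  | baa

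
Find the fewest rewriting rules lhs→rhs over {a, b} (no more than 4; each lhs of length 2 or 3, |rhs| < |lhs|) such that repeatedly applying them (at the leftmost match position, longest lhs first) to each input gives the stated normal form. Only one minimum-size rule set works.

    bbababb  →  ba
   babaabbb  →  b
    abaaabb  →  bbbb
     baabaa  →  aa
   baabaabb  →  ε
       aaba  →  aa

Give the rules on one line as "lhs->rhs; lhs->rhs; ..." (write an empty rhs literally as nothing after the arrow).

  | bbababb => bbaabb => babb => bab => ba
  | babaabbb => baaabbb => aabbb => abb => b
  | abaaabb => aaabb => bbbb
  | baabaa => abaa => aa

aaa->bb; ab->; baa->a; bab->ba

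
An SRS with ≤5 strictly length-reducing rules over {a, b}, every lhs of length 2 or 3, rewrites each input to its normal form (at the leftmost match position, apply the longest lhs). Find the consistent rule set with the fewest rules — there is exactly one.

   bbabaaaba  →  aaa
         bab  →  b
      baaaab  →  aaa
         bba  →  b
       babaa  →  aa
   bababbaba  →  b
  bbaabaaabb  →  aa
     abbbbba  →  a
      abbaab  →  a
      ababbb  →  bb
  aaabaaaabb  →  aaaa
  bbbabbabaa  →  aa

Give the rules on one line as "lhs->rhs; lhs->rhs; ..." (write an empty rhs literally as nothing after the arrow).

ab->; ba->; baa->aa; bbb->a

  | bbabaaaba => bbaaaba => baaaba => aaaba => aaa
  | bab => b
  | baaaab => aaaab => aaa
  | bba => b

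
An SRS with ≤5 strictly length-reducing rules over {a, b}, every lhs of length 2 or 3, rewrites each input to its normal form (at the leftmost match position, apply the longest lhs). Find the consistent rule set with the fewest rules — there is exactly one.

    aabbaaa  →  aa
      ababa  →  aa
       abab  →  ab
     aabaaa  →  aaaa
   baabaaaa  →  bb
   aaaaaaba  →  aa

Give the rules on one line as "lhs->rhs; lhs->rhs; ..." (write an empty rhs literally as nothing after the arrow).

  | aabbaaa => abbaaa => abba => aba => aa
  | ababa => aaba => aba => aa
  | abab => aab => ab
  | aabaaa => abaaa => aaaa

aab->ab; aba->aa; ba->a; baa->b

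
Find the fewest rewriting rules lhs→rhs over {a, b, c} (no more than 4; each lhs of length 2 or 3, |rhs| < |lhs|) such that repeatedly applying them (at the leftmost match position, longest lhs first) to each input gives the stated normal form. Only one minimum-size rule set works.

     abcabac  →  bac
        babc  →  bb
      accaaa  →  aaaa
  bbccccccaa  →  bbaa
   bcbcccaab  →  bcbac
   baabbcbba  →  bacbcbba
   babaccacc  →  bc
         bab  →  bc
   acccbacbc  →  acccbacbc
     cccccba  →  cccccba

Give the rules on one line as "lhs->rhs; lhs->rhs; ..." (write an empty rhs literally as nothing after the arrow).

aac->; ab->c; abc->b; ca->a

  | abcabac => babac => bcac => bac
  | babc => bb
  | accaaa => acaaa => aaaa
  | bbccccccaa => bbcccccaa => bbccccaa => bbcccaa => bbccaa => bbcaa => bbaa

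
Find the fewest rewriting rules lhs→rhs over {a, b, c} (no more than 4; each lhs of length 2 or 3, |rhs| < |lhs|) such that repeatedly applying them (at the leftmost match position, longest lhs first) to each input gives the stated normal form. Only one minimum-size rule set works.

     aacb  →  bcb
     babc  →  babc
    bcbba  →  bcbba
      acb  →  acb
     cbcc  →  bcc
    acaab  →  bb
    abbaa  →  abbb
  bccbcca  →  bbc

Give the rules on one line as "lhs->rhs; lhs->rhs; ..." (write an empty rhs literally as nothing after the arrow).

aa->b; ca->; cbc->bc

  | aacb => bcb
  | babc
  | bcbba
  | acb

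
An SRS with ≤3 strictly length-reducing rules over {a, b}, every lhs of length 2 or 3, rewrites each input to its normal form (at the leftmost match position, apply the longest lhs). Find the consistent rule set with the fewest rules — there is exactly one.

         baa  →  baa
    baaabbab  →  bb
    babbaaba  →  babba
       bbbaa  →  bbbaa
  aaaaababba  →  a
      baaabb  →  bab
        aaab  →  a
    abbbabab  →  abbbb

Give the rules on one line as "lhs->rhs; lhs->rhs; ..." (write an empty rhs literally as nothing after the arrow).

  | baa
  | baaabbab => babab => bb
  | babbaaba => babba
  | bbbaa

aab->; aba->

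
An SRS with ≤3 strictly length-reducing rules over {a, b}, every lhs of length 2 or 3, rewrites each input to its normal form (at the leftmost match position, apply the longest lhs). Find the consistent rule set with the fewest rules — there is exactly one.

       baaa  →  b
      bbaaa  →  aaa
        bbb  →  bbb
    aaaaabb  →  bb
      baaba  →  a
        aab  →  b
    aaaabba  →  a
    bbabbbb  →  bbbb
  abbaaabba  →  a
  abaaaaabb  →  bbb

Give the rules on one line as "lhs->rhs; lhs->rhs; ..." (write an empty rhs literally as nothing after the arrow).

ab->b; ba->b; bba->a

  | baaa => baa => ba => b
  | bbaaa => aaa
  | bbb
  | aaaaabb => aaaabb => aaabb => aabb => abb => bb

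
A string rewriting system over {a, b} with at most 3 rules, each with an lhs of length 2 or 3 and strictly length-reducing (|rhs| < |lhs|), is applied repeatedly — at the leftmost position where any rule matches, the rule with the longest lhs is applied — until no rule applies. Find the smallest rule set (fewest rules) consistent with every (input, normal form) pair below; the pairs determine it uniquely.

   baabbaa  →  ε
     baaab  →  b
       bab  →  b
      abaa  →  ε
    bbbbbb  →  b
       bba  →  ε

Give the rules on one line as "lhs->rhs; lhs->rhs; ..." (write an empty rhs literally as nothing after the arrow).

aa->; ba->; bb->b

  | baabbaa => abbaa => abaa => aa => ε
  | baaab => aab => b
  | bab => b
  | abaa => aa => ε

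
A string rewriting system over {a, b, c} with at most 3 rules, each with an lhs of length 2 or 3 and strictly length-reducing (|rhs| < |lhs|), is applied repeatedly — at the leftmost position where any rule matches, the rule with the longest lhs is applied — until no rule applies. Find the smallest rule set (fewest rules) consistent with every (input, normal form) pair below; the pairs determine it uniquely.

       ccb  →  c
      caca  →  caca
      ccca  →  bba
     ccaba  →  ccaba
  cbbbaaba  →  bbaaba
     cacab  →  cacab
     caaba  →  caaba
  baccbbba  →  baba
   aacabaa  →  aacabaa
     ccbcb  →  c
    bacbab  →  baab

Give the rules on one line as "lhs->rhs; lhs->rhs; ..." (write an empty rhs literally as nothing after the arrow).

  | ccb => c
  | caca
  | ccca => bba
  | ccaba

cb->; ccc->bb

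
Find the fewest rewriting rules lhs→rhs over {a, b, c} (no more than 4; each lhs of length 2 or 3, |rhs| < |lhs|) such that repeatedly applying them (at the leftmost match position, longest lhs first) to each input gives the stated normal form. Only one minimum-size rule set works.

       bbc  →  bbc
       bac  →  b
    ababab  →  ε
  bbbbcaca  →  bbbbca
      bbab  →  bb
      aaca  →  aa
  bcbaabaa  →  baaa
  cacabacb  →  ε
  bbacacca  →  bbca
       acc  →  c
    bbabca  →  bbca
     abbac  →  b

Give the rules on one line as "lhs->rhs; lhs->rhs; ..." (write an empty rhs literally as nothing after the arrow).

  | bbc
  | bac => b
  | ababab => abab => ab => ε
  | bbbbcaca => bbbbca

ab->; ac->; cb->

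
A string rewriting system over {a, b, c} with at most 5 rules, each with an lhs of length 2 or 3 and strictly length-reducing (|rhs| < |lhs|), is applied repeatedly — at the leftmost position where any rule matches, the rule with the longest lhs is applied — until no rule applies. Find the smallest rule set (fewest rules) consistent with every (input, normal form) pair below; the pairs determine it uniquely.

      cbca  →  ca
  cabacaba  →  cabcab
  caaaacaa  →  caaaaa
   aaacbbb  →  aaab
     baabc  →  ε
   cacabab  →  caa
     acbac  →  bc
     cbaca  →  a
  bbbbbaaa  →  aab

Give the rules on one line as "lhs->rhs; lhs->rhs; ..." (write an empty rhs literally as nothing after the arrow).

ac->; ba->b; bb->a; cb->

  | cbca => ca
  | cabacaba => cabcaba => cabcab
  | caaaacaa => caaaaa
  | aaacbbb => aabbb => aaab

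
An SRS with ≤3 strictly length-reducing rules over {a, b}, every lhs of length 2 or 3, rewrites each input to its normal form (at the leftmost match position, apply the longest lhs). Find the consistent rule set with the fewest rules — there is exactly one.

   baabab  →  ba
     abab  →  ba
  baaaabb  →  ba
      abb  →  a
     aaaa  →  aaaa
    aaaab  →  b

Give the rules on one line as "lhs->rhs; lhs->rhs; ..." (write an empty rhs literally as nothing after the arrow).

ab->b; bab->ba; bb->a

  | baabab => babab => baab => bab => ba
  | abab => bab => ba
  | baaaabb => baaabb => baabb => babb => bab => ba
  | abb => bb => a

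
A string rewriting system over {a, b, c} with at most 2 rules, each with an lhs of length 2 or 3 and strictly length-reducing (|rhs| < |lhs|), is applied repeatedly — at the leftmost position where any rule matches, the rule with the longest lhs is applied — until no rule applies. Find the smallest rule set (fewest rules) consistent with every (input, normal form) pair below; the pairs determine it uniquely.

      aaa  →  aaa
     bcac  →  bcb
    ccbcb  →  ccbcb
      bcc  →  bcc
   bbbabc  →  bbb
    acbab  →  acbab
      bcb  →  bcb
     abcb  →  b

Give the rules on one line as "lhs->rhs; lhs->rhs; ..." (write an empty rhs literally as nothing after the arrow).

  | aaa
  | bcac => bcb
  | ccbcb
  | bcc

abc->; cac->cb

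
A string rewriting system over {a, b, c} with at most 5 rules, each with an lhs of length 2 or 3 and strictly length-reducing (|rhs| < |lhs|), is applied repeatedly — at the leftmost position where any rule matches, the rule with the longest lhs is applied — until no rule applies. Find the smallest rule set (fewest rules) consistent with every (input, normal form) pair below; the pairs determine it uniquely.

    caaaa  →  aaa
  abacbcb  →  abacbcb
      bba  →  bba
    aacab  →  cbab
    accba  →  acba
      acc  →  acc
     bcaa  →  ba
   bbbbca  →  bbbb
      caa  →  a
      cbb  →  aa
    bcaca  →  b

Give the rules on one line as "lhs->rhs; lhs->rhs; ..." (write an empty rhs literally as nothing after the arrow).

aac->cb; ca->; cbb->aa; ccb->cb

  | caaaa => aaa
  | abacbcb
  | bba
  | aacab => cbab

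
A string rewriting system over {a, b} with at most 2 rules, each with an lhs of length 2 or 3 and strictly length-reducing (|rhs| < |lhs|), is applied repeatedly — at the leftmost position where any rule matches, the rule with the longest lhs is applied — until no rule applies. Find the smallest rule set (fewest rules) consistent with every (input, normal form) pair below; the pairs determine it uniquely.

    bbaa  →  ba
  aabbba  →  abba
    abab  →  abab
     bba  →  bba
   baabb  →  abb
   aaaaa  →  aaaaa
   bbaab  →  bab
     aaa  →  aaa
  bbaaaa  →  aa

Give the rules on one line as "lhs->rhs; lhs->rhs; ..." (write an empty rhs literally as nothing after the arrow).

aab->a; baa->a

  | bbaa => ba
  | aabbba => abba
  | abab
  | bba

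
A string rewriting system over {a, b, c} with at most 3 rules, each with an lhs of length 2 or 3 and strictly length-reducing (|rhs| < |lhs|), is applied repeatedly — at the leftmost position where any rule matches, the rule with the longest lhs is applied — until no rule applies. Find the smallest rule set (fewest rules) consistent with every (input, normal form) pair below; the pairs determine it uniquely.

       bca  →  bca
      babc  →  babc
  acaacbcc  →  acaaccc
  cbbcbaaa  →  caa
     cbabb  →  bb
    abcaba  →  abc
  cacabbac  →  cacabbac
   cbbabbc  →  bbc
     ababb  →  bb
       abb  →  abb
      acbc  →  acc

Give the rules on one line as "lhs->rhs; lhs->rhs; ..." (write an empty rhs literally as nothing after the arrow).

  | bca
  | babc
  | acaacbcc => acaaccc
  | cbbcbaaa => cbcbaaa => ccbaaa => caa

aba->; cb->c; cba->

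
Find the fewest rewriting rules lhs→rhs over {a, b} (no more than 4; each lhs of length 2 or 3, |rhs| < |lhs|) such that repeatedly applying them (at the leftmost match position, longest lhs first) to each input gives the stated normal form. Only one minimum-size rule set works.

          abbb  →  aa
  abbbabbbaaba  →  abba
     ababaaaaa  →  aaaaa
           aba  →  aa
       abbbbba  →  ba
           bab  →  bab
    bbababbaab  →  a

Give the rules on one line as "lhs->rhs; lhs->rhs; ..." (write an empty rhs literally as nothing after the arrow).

aab->; aba->aa; bbb->a

  | abbb => aa
  | abbbabbbaaba => aaabbbaaba => abbaaba => abba
  | ababaaaaa => aabaaaaa => aaaaa
  | aba => aa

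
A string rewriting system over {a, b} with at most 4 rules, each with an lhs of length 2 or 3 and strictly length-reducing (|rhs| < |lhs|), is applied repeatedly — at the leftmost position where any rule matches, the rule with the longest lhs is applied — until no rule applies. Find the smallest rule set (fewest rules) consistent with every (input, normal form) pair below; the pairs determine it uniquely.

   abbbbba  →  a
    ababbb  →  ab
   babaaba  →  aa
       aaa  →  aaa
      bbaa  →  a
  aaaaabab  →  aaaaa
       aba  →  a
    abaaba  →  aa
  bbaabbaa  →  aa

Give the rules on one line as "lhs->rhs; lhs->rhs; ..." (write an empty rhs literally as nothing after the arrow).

  | abbbbba => abbbba => abbba => abba => aba => a
  | ababbb => abb => ab
  | babaaba => aaba => aa
  | aaa

ba->; bab->; bb->b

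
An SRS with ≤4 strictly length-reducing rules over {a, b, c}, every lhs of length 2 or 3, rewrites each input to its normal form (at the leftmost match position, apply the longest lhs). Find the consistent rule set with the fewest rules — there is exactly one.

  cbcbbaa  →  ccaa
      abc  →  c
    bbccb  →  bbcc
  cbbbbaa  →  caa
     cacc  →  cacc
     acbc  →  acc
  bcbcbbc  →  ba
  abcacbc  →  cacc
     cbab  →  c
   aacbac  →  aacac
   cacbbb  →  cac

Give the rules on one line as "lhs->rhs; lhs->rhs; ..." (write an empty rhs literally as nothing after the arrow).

  | cbcbbaa => ccbbaa => ccbaa => ccaa
  | abc => c
  | bbccb => bbcc
  | cbbbbaa => cbbbaa => cbbaa => cbaa => caa

ab->; cb->c; ccc->a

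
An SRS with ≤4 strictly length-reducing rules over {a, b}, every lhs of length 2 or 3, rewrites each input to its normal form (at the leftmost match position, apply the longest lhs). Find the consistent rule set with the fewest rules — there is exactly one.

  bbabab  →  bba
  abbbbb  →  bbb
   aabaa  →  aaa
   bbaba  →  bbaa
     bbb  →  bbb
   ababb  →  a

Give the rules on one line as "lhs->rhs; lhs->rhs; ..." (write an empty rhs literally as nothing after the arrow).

  | bbabab => bbaab => bba
  | abbbbb => bbb
  | aabaa => aaa
  | bbaba => bbaa

aab->a; ab->a; abb->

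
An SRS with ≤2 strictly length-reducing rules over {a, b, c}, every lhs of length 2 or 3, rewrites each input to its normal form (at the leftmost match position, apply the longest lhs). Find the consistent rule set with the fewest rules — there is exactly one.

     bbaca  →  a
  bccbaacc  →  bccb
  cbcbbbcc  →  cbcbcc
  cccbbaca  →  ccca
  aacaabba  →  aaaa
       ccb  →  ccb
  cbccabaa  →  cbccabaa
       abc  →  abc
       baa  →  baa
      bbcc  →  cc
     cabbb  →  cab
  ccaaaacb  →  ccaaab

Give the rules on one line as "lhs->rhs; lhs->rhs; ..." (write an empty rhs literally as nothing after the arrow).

ac->; bb->

  | bbaca => aca => a
  | bccbaacc => bccbac => bccb
  | cbcbbbcc => cbcbcc
  | cccbbaca => cccaca => ccca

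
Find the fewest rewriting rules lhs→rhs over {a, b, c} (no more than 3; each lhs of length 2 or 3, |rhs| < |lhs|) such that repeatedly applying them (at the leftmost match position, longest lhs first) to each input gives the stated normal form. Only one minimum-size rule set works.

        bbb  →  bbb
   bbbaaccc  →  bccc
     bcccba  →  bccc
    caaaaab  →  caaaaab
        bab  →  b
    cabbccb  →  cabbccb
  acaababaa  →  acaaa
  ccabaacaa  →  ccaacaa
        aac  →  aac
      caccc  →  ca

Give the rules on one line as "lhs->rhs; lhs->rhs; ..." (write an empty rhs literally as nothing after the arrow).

  | bbb
  | bbbaaccc => bbaccc => bccc
  | bcccba => bccc
  | caaaaab

ba->; cac->ca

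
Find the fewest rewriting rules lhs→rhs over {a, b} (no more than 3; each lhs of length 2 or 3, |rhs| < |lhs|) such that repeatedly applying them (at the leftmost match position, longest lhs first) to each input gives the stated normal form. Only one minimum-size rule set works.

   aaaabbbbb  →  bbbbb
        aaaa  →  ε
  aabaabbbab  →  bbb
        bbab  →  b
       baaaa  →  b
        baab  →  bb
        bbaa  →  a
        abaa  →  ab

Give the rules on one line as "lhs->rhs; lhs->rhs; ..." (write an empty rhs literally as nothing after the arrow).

aa->; bba->

  | aaaabbbbb => aabbbbb => bbbbb
  | aaaa => aa => ε
  | aabaabbbab => baabbbab => bbbbab => bbb
  | bbab => b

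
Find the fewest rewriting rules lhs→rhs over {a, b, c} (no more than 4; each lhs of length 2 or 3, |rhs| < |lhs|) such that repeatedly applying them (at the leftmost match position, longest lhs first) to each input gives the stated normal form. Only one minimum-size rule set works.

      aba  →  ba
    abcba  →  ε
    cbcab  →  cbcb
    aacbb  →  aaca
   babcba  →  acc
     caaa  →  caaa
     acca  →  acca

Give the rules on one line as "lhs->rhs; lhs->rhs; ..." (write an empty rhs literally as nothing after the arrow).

ab->b; bb->a; bcc->; cba->cc

  | aba => ba
  | abcba => bcba => bcc => ε
  | cbcab => cbcb
  | aacbb => aaca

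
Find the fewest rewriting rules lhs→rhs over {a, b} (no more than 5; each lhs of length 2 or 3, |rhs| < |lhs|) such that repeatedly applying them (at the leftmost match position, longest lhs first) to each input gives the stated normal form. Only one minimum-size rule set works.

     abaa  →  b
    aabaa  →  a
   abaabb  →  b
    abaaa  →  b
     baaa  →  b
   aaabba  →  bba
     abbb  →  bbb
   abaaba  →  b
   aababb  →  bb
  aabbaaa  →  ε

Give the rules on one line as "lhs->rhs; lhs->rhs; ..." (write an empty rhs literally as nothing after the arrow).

aa->; aaa->; aab->aa; ab->b

  | abaa => baa => b
  | aabaa => aaaa => a
  | abaabb => baabb => baab => baa => b
  | abaaa => baaa => b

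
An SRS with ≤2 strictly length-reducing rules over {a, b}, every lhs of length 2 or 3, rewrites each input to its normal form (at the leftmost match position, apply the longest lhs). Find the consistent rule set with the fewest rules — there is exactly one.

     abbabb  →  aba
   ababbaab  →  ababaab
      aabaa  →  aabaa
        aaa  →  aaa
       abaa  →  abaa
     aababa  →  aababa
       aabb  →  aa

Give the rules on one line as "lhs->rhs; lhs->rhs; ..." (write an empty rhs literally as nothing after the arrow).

  | abbabb => ababb => aba
  | ababbaab => ababaab
  | aabaa
  | aaa

bb->; bba->ba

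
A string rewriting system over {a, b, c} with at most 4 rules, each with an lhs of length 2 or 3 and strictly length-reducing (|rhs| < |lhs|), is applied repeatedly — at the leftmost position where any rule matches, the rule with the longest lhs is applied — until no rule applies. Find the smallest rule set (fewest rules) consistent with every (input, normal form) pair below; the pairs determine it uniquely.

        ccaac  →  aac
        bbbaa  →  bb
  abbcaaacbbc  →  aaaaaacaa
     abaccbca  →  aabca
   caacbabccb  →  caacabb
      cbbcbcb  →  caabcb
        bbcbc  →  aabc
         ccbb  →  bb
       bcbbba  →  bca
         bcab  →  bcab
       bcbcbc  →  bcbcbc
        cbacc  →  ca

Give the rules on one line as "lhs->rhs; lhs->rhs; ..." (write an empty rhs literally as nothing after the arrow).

ba->a; baa->; bbc->aa; cc->

  | ccaac => aac
  | bbbaa => bb
  | abbcaaacbbc => aaaaaacbbc => aaaaaacaa
  | abaccbca => aaccbca => aabca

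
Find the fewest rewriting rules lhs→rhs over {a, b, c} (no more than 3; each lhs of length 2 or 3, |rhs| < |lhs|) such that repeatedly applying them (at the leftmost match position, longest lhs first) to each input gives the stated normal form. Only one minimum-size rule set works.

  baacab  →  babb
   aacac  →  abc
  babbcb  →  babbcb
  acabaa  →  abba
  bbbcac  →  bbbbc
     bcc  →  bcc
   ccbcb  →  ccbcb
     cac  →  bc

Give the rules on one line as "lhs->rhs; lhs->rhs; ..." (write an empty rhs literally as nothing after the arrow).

aa->a; ca->b

  | baacab => bacab => babb
  | aacac => acac => abc
  | babbcb
  | acabaa => abbaa => abba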